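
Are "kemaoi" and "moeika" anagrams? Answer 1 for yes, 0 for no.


Strings: "kemaoi", "moeika"
Sorted first:  aeikmo
Sorted second: aeikmo
Sorted forms match => anagrams

1


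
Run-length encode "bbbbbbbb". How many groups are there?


Input: bbbbbbbb
Scanning for consecutive runs:
  Group 1: 'b' x 8 (positions 0-7)
Total groups: 1

1


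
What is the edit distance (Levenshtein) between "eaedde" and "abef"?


Computing edit distance: "eaedde" -> "abef"
DP table:
           a    b    e    f
      0    1    2    3    4
  e   1    1    2    2    3
  a   2    1    2    3    3
  e   3    2    2    2    3
  d   4    3    3    3    3
  d   5    4    4    4    4
  e   6    5    5    4    5
Edit distance = dp[6][4] = 5

5


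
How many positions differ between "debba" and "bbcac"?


Comparing "debba" and "bbcac" position by position:
  Position 0: 'd' vs 'b' => DIFFER
  Position 1: 'e' vs 'b' => DIFFER
  Position 2: 'b' vs 'c' => DIFFER
  Position 3: 'b' vs 'a' => DIFFER
  Position 4: 'a' vs 'c' => DIFFER
Positions that differ: 5

5


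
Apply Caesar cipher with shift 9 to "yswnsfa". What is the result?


Caesar cipher: shift "yswnsfa" by 9
  'y' (pos 24) + 9 = pos 7 = 'h'
  's' (pos 18) + 9 = pos 1 = 'b'
  'w' (pos 22) + 9 = pos 5 = 'f'
  'n' (pos 13) + 9 = pos 22 = 'w'
  's' (pos 18) + 9 = pos 1 = 'b'
  'f' (pos 5) + 9 = pos 14 = 'o'
  'a' (pos 0) + 9 = pos 9 = 'j'
Result: hbfwboj

hbfwboj


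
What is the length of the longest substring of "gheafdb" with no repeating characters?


Input: "gheafdb"
Sliding window (track last position of each char):
  Position 0 ('g'): window [0,0] length 1 -- new best
  Position 1 ('h'): window [0,1] length 2 -- new best
  Position 2 ('e'): window [0,2] length 3 -- new best
  Position 3 ('a'): window [0,3] length 4 -- new best
  Position 4 ('f'): window [0,4] length 5 -- new best
  Position 5 ('d'): window [0,5] length 6 -- new best
  Position 6 ('b'): window [0,6] length 7 -- new best
Longest substring with no repeats: "gheafdb" with length 7

7


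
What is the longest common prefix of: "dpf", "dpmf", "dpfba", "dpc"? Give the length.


Words: dpf, dpmf, dpfba, dpc
  Position 0: all 'd' => match
  Position 1: all 'p' => match
  Position 2: ('f', 'm', 'f', 'c') => mismatch, stop
LCP = "dp" (length 2)

2


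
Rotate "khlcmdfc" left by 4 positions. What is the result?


Input: "khlcmdfc", rotate left by 4
First 4 characters: "khlc"
Remaining characters: "mdfc"
Concatenate remaining + first: "mdfc" + "khlc" = "mdfckhlc"

mdfckhlc


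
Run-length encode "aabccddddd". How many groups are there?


Input: aabccddddd
Scanning for consecutive runs:
  Group 1: 'a' x 2 (positions 0-1)
  Group 2: 'b' x 1 (positions 2-2)
  Group 3: 'c' x 2 (positions 3-4)
  Group 4: 'd' x 5 (positions 5-9)
Total groups: 4

4


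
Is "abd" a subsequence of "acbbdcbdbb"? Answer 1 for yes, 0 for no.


Check if "abd" is a subsequence of "acbbdcbdbb"
Greedy scan:
  Position 0 ('a'): matches sub[0] = 'a'
  Position 1 ('c'): no match needed
  Position 2 ('b'): matches sub[1] = 'b'
  Position 3 ('b'): no match needed
  Position 4 ('d'): matches sub[2] = 'd'
  Position 5 ('c'): no match needed
  Position 6 ('b'): no match needed
  Position 7 ('d'): no match needed
  Position 8 ('b'): no match needed
  Position 9 ('b'): no match needed
All 3 characters matched => is a subsequence

1


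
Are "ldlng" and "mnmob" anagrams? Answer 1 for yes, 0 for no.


Strings: "ldlng", "mnmob"
Sorted first:  dglln
Sorted second: bmmno
Differ at position 0: 'd' vs 'b' => not anagrams

0


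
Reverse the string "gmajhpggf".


Input: gmajhpggf
Reading characters right to left:
  Position 8: 'f'
  Position 7: 'g'
  Position 6: 'g'
  Position 5: 'p'
  Position 4: 'h'
  Position 3: 'j'
  Position 2: 'a'
  Position 1: 'm'
  Position 0: 'g'
Reversed: fggphjamg

fggphjamg


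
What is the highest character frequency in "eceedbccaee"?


Input: eceedbccaee
Character counts:
  'a': 1
  'b': 1
  'c': 3
  'd': 1
  'e': 5
Maximum frequency: 5

5


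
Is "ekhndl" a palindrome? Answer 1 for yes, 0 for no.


Input: ekhndl
Reversed: ldnhke
  Compare pos 0 ('e') with pos 5 ('l'): MISMATCH
  Compare pos 1 ('k') with pos 4 ('d'): MISMATCH
  Compare pos 2 ('h') with pos 3 ('n'): MISMATCH
Result: not a palindrome

0


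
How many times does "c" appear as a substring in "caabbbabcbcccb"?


Searching for "c" in "caabbbabcbcccb"
Scanning each position:
  Position 0: "c" => MATCH
  Position 1: "a" => no
  Position 2: "a" => no
  Position 3: "b" => no
  Position 4: "b" => no
  Position 5: "b" => no
  Position 6: "a" => no
  Position 7: "b" => no
  Position 8: "c" => MATCH
  Position 9: "b" => no
  Position 10: "c" => MATCH
  Position 11: "c" => MATCH
  Position 12: "c" => MATCH
  Position 13: "b" => no
Total occurrences: 5

5


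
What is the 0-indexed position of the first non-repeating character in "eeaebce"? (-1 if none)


Input: eeaebce
Character frequencies:
  'a': 1
  'b': 1
  'c': 1
  'e': 4
Scanning left to right for freq == 1:
  Position 0 ('e'): freq=4, skip
  Position 1 ('e'): freq=4, skip
  Position 2 ('a'): unique! => answer = 2

2


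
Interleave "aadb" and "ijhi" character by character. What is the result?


Interleaving "aadb" and "ijhi":
  Position 0: 'a' from first, 'i' from second => "ai"
  Position 1: 'a' from first, 'j' from second => "aj"
  Position 2: 'd' from first, 'h' from second => "dh"
  Position 3: 'b' from first, 'i' from second => "bi"
Result: aiajdhbi

aiajdhbi


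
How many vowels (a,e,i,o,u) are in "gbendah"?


Input: gbendah
Checking each character:
  'g' at position 0: consonant
  'b' at position 1: consonant
  'e' at position 2: vowel (running total: 1)
  'n' at position 3: consonant
  'd' at position 4: consonant
  'a' at position 5: vowel (running total: 2)
  'h' at position 6: consonant
Total vowels: 2

2


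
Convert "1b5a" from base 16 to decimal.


Input: "1b5a" in base 16
Positional expansion:
  Digit '1' (value 1) x 16^3 = 4096
  Digit 'b' (value 11) x 16^2 = 2816
  Digit '5' (value 5) x 16^1 = 80
  Digit 'a' (value 10) x 16^0 = 10
Sum = 7002

7002


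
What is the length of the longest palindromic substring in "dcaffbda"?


Input: "dcaffbda"
Checking substrings for palindromes:
  [3:5] "ff" (len 2) => palindrome
Longest palindromic substring: "ff" with length 2

2


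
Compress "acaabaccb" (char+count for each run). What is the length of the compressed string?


Input: acaabaccb
Runs:
  'a' x 1 => "a1"
  'c' x 1 => "c1"
  'a' x 2 => "a2"
  'b' x 1 => "b1"
  'a' x 1 => "a1"
  'c' x 2 => "c2"
  'b' x 1 => "b1"
Compressed: "a1c1a2b1a1c2b1"
Compressed length: 14

14


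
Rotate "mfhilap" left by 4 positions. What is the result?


Input: "mfhilap", rotate left by 4
First 4 characters: "mfhi"
Remaining characters: "lap"
Concatenate remaining + first: "lap" + "mfhi" = "lapmfhi"

lapmfhi


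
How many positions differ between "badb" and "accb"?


Comparing "badb" and "accb" position by position:
  Position 0: 'b' vs 'a' => DIFFER
  Position 1: 'a' vs 'c' => DIFFER
  Position 2: 'd' vs 'c' => DIFFER
  Position 3: 'b' vs 'b' => same
Positions that differ: 3

3


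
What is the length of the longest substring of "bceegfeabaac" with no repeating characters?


Input: "bceegfeabaac"
Sliding window (track last position of each char):
  Position 0 ('b'): window [0,0] length 1 -- new best
  Position 1 ('c'): window [0,1] length 2 -- new best
  Position 2 ('e'): window [0,2] length 3 -- new best
  Position 3 ('e'): repeat (last at 2), move window start to 3
  Position 3 ('e'): window [3,3] length 1
  Position 4 ('g'): window [3,4] length 2
  Position 5 ('f'): window [3,5] length 3
  Position 6 ('e'): repeat (last at 3), move window start to 4
  Position 6 ('e'): window [4,6] length 3
  Position 7 ('a'): window [4,7] length 4 -- new best
  Position 8 ('b'): window [4,8] length 5 -- new best
  Position 9 ('a'): repeat (last at 7), move window start to 8
  Position 9 ('a'): window [8,9] length 2
  Position 10 ('a'): repeat (last at 9), move window start to 10
  Position 10 ('a'): window [10,10] length 1
  Position 11 ('c'): window [10,11] length 2
Longest substring with no repeats: "gfeab" with length 5

5


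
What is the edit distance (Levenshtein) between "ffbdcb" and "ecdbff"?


Computing edit distance: "ffbdcb" -> "ecdbff"
DP table:
           e    c    d    b    f    f
      0    1    2    3    4    5    6
  f   1    1    2    3    4    4    5
  f   2    2    2    3    4    4    4
  b   3    3    3    3    3    4    5
  d   4    4    4    3    4    4    5
  c   5    5    4    4    4    5    5
  b   6    6    5    5    4    5    6
Edit distance = dp[6][6] = 6

6


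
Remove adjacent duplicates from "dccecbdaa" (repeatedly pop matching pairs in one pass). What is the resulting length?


Input: dccecbdaa
Stack-based adjacent duplicate removal:
  Read 'd': push. Stack: d
  Read 'c': push. Stack: dc
  Read 'c': matches stack top 'c' => pop. Stack: d
  Read 'e': push. Stack: de
  Read 'c': push. Stack: dec
  Read 'b': push. Stack: decb
  Read 'd': push. Stack: decbd
  Read 'a': push. Stack: decbda
  Read 'a': matches stack top 'a' => pop. Stack: decbd
Final stack: "decbd" (length 5)

5


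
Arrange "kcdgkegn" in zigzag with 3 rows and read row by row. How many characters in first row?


Zigzag "kcdgkegn" into 3 rows:
Placing characters:
  'k' => row 0
  'c' => row 1
  'd' => row 2
  'g' => row 1
  'k' => row 0
  'e' => row 1
  'g' => row 2
  'n' => row 1
Rows:
  Row 0: "kk"
  Row 1: "cgen"
  Row 2: "dg"
First row length: 2

2


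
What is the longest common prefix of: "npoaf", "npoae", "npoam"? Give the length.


Words: npoaf, npoae, npoam
  Position 0: all 'n' => match
  Position 1: all 'p' => match
  Position 2: all 'o' => match
  Position 3: all 'a' => match
  Position 4: ('f', 'e', 'm') => mismatch, stop
LCP = "npoa" (length 4)

4


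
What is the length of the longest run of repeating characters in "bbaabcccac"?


Input: "bbaabcccac"
Scanning for longest run:
  Position 1 ('b'): continues run of 'b', length=2
  Position 2 ('a'): new char, reset run to 1
  Position 3 ('a'): continues run of 'a', length=2
  Position 4 ('b'): new char, reset run to 1
  Position 5 ('c'): new char, reset run to 1
  Position 6 ('c'): continues run of 'c', length=2
  Position 7 ('c'): continues run of 'c', length=3
  Position 8 ('a'): new char, reset run to 1
  Position 9 ('c'): new char, reset run to 1
Longest run: 'c' with length 3

3


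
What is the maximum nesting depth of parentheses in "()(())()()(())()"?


Input: "()(())()()(())()"
Tracking depth:
  Position 0 '(': depth becomes 1
  Position 1 ')': depth becomes 0
  Position 2 '(': depth becomes 1
  Position 3 '(': depth becomes 2
  Position 4 ')': depth becomes 1
  Position 5 ')': depth becomes 0
  Position 6 '(': depth becomes 1
  Position 7 ')': depth becomes 0
  Position 8 '(': depth becomes 1
  Position 9 ')': depth becomes 0
  Position 10 '(': depth becomes 1
  Position 11 '(': depth becomes 2
  Position 12 ')': depth becomes 1
  Position 13 ')': depth becomes 0
  Position 14 '(': depth becomes 1
  Position 15 ')': depth becomes 0
Maximum depth reached: 2

2


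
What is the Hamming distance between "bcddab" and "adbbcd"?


Comparing "bcddab" and "adbbcd" position by position:
  Position 0: 'b' vs 'a' => differ
  Position 1: 'c' vs 'd' => differ
  Position 2: 'd' vs 'b' => differ
  Position 3: 'd' vs 'b' => differ
  Position 4: 'a' vs 'c' => differ
  Position 5: 'b' vs 'd' => differ
Total differences (Hamming distance): 6

6


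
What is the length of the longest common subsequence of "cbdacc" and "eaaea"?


LCS of "cbdacc" and "eaaea"
DP table:
           e    a    a    e    a
      0    0    0    0    0    0
  c   0    0    0    0    0    0
  b   0    0    0    0    0    0
  d   0    0    0    0    0    0
  a   0    0    1    1    1    1
  c   0    0    1    1    1    1
  c   0    0    1    1    1    1
LCS length = dp[6][5] = 1

1


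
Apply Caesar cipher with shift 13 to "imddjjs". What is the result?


Caesar cipher: shift "imddjjs" by 13
  'i' (pos 8) + 13 = pos 21 = 'v'
  'm' (pos 12) + 13 = pos 25 = 'z'
  'd' (pos 3) + 13 = pos 16 = 'q'
  'd' (pos 3) + 13 = pos 16 = 'q'
  'j' (pos 9) + 13 = pos 22 = 'w'
  'j' (pos 9) + 13 = pos 22 = 'w'
  's' (pos 18) + 13 = pos 5 = 'f'
Result: vzqqwwf

vzqqwwf


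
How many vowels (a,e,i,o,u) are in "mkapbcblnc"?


Input: mkapbcblnc
Checking each character:
  'm' at position 0: consonant
  'k' at position 1: consonant
  'a' at position 2: vowel (running total: 1)
  'p' at position 3: consonant
  'b' at position 4: consonant
  'c' at position 5: consonant
  'b' at position 6: consonant
  'l' at position 7: consonant
  'n' at position 8: consonant
  'c' at position 9: consonant
Total vowels: 1

1


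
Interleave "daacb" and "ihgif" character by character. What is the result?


Interleaving "daacb" and "ihgif":
  Position 0: 'd' from first, 'i' from second => "di"
  Position 1: 'a' from first, 'h' from second => "ah"
  Position 2: 'a' from first, 'g' from second => "ag"
  Position 3: 'c' from first, 'i' from second => "ci"
  Position 4: 'b' from first, 'f' from second => "bf"
Result: diahagcibf

diahagcibf


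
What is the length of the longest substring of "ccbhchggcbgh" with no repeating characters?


Input: "ccbhchggcbgh"
Sliding window (track last position of each char):
  Position 0 ('c'): window [0,0] length 1 -- new best
  Position 1 ('c'): repeat (last at 0), move window start to 1
  Position 1 ('c'): window [1,1] length 1
  Position 2 ('b'): window [1,2] length 2 -- new best
  Position 3 ('h'): window [1,3] length 3 -- new best
  Position 4 ('c'): repeat (last at 1), move window start to 2
  Position 4 ('c'): window [2,4] length 3
  Position 5 ('h'): repeat (last at 3), move window start to 4
  Position 5 ('h'): window [4,5] length 2
  Position 6 ('g'): window [4,6] length 3
  Position 7 ('g'): repeat (last at 6), move window start to 7
  Position 7 ('g'): window [7,7] length 1
  Position 8 ('c'): window [7,8] length 2
  Position 9 ('b'): window [7,9] length 3
  Position 10 ('g'): repeat (last at 7), move window start to 8
  Position 10 ('g'): window [8,10] length 3
  Position 11 ('h'): window [8,11] length 4 -- new best
Longest substring with no repeats: "cbgh" with length 4

4


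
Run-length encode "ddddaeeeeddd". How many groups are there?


Input: ddddaeeeeddd
Scanning for consecutive runs:
  Group 1: 'd' x 4 (positions 0-3)
  Group 2: 'a' x 1 (positions 4-4)
  Group 3: 'e' x 4 (positions 5-8)
  Group 4: 'd' x 3 (positions 9-11)
Total groups: 4

4


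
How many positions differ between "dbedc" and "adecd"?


Comparing "dbedc" and "adecd" position by position:
  Position 0: 'd' vs 'a' => DIFFER
  Position 1: 'b' vs 'd' => DIFFER
  Position 2: 'e' vs 'e' => same
  Position 3: 'd' vs 'c' => DIFFER
  Position 4: 'c' vs 'd' => DIFFER
Positions that differ: 4

4


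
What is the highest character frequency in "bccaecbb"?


Input: bccaecbb
Character counts:
  'a': 1
  'b': 3
  'c': 3
  'e': 1
Maximum frequency: 3

3


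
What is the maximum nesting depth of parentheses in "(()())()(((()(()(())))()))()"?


Input: "(()())()(((()(()(())))()))()"
Tracking depth:
  Position 0 '(': depth becomes 1
  Position 1 '(': depth becomes 2
  Position 2 ')': depth becomes 1
  Position 3 '(': depth becomes 2
  Position 4 ')': depth becomes 1
  Position 5 ')': depth becomes 0
  Position 6 '(': depth becomes 1
  Position 7 ')': depth becomes 0
  Position 8 '(': depth becomes 1
  Position 9 '(': depth becomes 2
  Position 10 '(': depth becomes 3
  Position 11 '(': depth becomes 4
  Position 12 ')': depth becomes 3
  Position 13 '(': depth becomes 4
  Position 14 '(': depth becomes 5
  Position 15 ')': depth becomes 4
  Position 16 '(': depth becomes 5
  Position 17 '(': depth becomes 6
  Position 18 ')': depth becomes 5
  Position 19 ')': depth becomes 4
  Position 20 ')': depth becomes 3
  Position 21 ')': depth becomes 2
  Position 22 '(': depth becomes 3
  Position 23 ')': depth becomes 2
  Position 24 ')': depth becomes 1
  Position 25 ')': depth becomes 0
  Position 26 '(': depth becomes 1
  Position 27 ')': depth becomes 0
Maximum depth reached: 6

6


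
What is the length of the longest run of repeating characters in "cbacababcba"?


Input: "cbacababcba"
Scanning for longest run:
  Position 1 ('b'): new char, reset run to 1
  Position 2 ('a'): new char, reset run to 1
  Position 3 ('c'): new char, reset run to 1
  Position 4 ('a'): new char, reset run to 1
  Position 5 ('b'): new char, reset run to 1
  Position 6 ('a'): new char, reset run to 1
  Position 7 ('b'): new char, reset run to 1
  Position 8 ('c'): new char, reset run to 1
  Position 9 ('b'): new char, reset run to 1
  Position 10 ('a'): new char, reset run to 1
Longest run: 'c' with length 1

1


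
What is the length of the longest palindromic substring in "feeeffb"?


Input: "feeeffb"
Checking substrings for palindromes:
  [0:5] "feeef" (len 5) => palindrome
  [1:4] "eee" (len 3) => palindrome
  [1:3] "ee" (len 2) => palindrome
  [2:4] "ee" (len 2) => palindrome
  [4:6] "ff" (len 2) => palindrome
Longest palindromic substring: "feeef" with length 5

5


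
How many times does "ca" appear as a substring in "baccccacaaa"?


Searching for "ca" in "baccccacaaa"
Scanning each position:
  Position 0: "ba" => no
  Position 1: "ac" => no
  Position 2: "cc" => no
  Position 3: "cc" => no
  Position 4: "cc" => no
  Position 5: "ca" => MATCH
  Position 6: "ac" => no
  Position 7: "ca" => MATCH
  Position 8: "aa" => no
  Position 9: "aa" => no
Total occurrences: 2

2


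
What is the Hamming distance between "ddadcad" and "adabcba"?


Comparing "ddadcad" and "adabcba" position by position:
  Position 0: 'd' vs 'a' => differ
  Position 1: 'd' vs 'd' => same
  Position 2: 'a' vs 'a' => same
  Position 3: 'd' vs 'b' => differ
  Position 4: 'c' vs 'c' => same
  Position 5: 'a' vs 'b' => differ
  Position 6: 'd' vs 'a' => differ
Total differences (Hamming distance): 4

4


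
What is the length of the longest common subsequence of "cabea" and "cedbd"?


LCS of "cabea" and "cedbd"
DP table:
           c    e    d    b    d
      0    0    0    0    0    0
  c   0    1    1    1    1    1
  a   0    1    1    1    1    1
  b   0    1    1    1    2    2
  e   0    1    2    2    2    2
  a   0    1    2    2    2    2
LCS length = dp[5][5] = 2

2


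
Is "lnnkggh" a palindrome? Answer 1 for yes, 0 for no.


Input: lnnkggh
Reversed: hggknnl
  Compare pos 0 ('l') with pos 6 ('h'): MISMATCH
  Compare pos 1 ('n') with pos 5 ('g'): MISMATCH
  Compare pos 2 ('n') with pos 4 ('g'): MISMATCH
Result: not a palindrome

0


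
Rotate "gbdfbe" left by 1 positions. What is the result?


Input: "gbdfbe", rotate left by 1
First 1 characters: "g"
Remaining characters: "bdfbe"
Concatenate remaining + first: "bdfbe" + "g" = "bdfbeg"

bdfbeg


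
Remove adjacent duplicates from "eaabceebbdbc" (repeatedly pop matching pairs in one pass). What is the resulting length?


Input: eaabceebbdbc
Stack-based adjacent duplicate removal:
  Read 'e': push. Stack: e
  Read 'a': push. Stack: ea
  Read 'a': matches stack top 'a' => pop. Stack: e
  Read 'b': push. Stack: eb
  Read 'c': push. Stack: ebc
  Read 'e': push. Stack: ebce
  Read 'e': matches stack top 'e' => pop. Stack: ebc
  Read 'b': push. Stack: ebcb
  Read 'b': matches stack top 'b' => pop. Stack: ebc
  Read 'd': push. Stack: ebcd
  Read 'b': push. Stack: ebcdb
  Read 'c': push. Stack: ebcdbc
Final stack: "ebcdbc" (length 6)

6


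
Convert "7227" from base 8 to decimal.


Input: "7227" in base 8
Positional expansion:
  Digit '7' (value 7) x 8^3 = 3584
  Digit '2' (value 2) x 8^2 = 128
  Digit '2' (value 2) x 8^1 = 16
  Digit '7' (value 7) x 8^0 = 7
Sum = 3735

3735


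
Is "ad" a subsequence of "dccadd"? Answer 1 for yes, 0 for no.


Check if "ad" is a subsequence of "dccadd"
Greedy scan:
  Position 0 ('d'): no match needed
  Position 1 ('c'): no match needed
  Position 2 ('c'): no match needed
  Position 3 ('a'): matches sub[0] = 'a'
  Position 4 ('d'): matches sub[1] = 'd'
  Position 5 ('d'): no match needed
All 2 characters matched => is a subsequence

1


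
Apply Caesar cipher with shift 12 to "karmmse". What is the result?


Caesar cipher: shift "karmmse" by 12
  'k' (pos 10) + 12 = pos 22 = 'w'
  'a' (pos 0) + 12 = pos 12 = 'm'
  'r' (pos 17) + 12 = pos 3 = 'd'
  'm' (pos 12) + 12 = pos 24 = 'y'
  'm' (pos 12) + 12 = pos 24 = 'y'
  's' (pos 18) + 12 = pos 4 = 'e'
  'e' (pos 4) + 12 = pos 16 = 'q'
Result: wmdyyeq

wmdyyeq


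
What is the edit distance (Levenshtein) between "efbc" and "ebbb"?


Computing edit distance: "efbc" -> "ebbb"
DP table:
           e    b    b    b
      0    1    2    3    4
  e   1    0    1    2    3
  f   2    1    1    2    3
  b   3    2    1    1    2
  c   4    3    2    2    2
Edit distance = dp[4][4] = 2

2


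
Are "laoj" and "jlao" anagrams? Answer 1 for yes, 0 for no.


Strings: "laoj", "jlao"
Sorted first:  ajlo
Sorted second: ajlo
Sorted forms match => anagrams

1


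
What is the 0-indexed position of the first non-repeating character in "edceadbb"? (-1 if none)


Input: edceadbb
Character frequencies:
  'a': 1
  'b': 2
  'c': 1
  'd': 2
  'e': 2
Scanning left to right for freq == 1:
  Position 0 ('e'): freq=2, skip
  Position 1 ('d'): freq=2, skip
  Position 2 ('c'): unique! => answer = 2

2


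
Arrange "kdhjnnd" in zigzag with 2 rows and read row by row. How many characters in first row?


Zigzag "kdhjnnd" into 2 rows:
Placing characters:
  'k' => row 0
  'd' => row 1
  'h' => row 0
  'j' => row 1
  'n' => row 0
  'n' => row 1
  'd' => row 0
Rows:
  Row 0: "khnd"
  Row 1: "djn"
First row length: 4

4


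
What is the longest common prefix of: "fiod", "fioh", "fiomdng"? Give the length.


Words: fiod, fioh, fiomdng
  Position 0: all 'f' => match
  Position 1: all 'i' => match
  Position 2: all 'o' => match
  Position 3: ('d', 'h', 'm') => mismatch, stop
LCP = "fio" (length 3)

3


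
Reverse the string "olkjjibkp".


Input: olkjjibkp
Reading characters right to left:
  Position 8: 'p'
  Position 7: 'k'
  Position 6: 'b'
  Position 5: 'i'
  Position 4: 'j'
  Position 3: 'j'
  Position 2: 'k'
  Position 1: 'l'
  Position 0: 'o'
Reversed: pkbijjklo

pkbijjklo


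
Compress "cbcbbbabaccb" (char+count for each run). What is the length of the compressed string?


Input: cbcbbbabaccb
Runs:
  'c' x 1 => "c1"
  'b' x 1 => "b1"
  'c' x 1 => "c1"
  'b' x 3 => "b3"
  'a' x 1 => "a1"
  'b' x 1 => "b1"
  'a' x 1 => "a1"
  'c' x 2 => "c2"
  'b' x 1 => "b1"
Compressed: "c1b1c1b3a1b1a1c2b1"
Compressed length: 18

18


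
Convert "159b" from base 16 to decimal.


Input: "159b" in base 16
Positional expansion:
  Digit '1' (value 1) x 16^3 = 4096
  Digit '5' (value 5) x 16^2 = 1280
  Digit '9' (value 9) x 16^1 = 144
  Digit 'b' (value 11) x 16^0 = 11
Sum = 5531

5531


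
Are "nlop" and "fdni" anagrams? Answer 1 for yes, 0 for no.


Strings: "nlop", "fdni"
Sorted first:  lnop
Sorted second: dfin
Differ at position 0: 'l' vs 'd' => not anagrams

0


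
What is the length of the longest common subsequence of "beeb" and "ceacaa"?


LCS of "beeb" and "ceacaa"
DP table:
           c    e    a    c    a    a
      0    0    0    0    0    0    0
  b   0    0    0    0    0    0    0
  e   0    0    1    1    1    1    1
  e   0    0    1    1    1    1    1
  b   0    0    1    1    1    1    1
LCS length = dp[4][6] = 1

1


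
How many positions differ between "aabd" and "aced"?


Comparing "aabd" and "aced" position by position:
  Position 0: 'a' vs 'a' => same
  Position 1: 'a' vs 'c' => DIFFER
  Position 2: 'b' vs 'e' => DIFFER
  Position 3: 'd' vs 'd' => same
Positions that differ: 2

2


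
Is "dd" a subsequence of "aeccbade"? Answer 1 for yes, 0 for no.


Check if "dd" is a subsequence of "aeccbade"
Greedy scan:
  Position 0 ('a'): no match needed
  Position 1 ('e'): no match needed
  Position 2 ('c'): no match needed
  Position 3 ('c'): no match needed
  Position 4 ('b'): no match needed
  Position 5 ('a'): no match needed
  Position 6 ('d'): matches sub[0] = 'd'
  Position 7 ('e'): no match needed
Only matched 1/2 characters => not a subsequence

0


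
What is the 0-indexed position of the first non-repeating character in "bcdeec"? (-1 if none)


Input: bcdeec
Character frequencies:
  'b': 1
  'c': 2
  'd': 1
  'e': 2
Scanning left to right for freq == 1:
  Position 0 ('b'): unique! => answer = 0

0


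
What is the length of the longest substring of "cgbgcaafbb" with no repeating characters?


Input: "cgbgcaafbb"
Sliding window (track last position of each char):
  Position 0 ('c'): window [0,0] length 1 -- new best
  Position 1 ('g'): window [0,1] length 2 -- new best
  Position 2 ('b'): window [0,2] length 3 -- new best
  Position 3 ('g'): repeat (last at 1), move window start to 2
  Position 3 ('g'): window [2,3] length 2
  Position 4 ('c'): window [2,4] length 3
  Position 5 ('a'): window [2,5] length 4 -- new best
  Position 6 ('a'): repeat (last at 5), move window start to 6
  Position 6 ('a'): window [6,6] length 1
  Position 7 ('f'): window [6,7] length 2
  Position 8 ('b'): window [6,8] length 3
  Position 9 ('b'): repeat (last at 8), move window start to 9
  Position 9 ('b'): window [9,9] length 1
Longest substring with no repeats: "bgca" with length 4

4


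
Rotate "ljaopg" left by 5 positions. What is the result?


Input: "ljaopg", rotate left by 5
First 5 characters: "ljaop"
Remaining characters: "g"
Concatenate remaining + first: "g" + "ljaop" = "gljaop"

gljaop


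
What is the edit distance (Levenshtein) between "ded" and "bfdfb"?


Computing edit distance: "ded" -> "bfdfb"
DP table:
           b    f    d    f    b
      0    1    2    3    4    5
  d   1    1    2    2    3    4
  e   2    2    2    3    3    4
  d   3    3    3    2    3    4
Edit distance = dp[3][5] = 4

4


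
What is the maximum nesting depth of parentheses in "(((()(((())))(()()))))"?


Input: "(((()(((())))(()()))))"
Tracking depth:
  Position 0 '(': depth becomes 1
  Position 1 '(': depth becomes 2
  Position 2 '(': depth becomes 3
  Position 3 '(': depth becomes 4
  Position 4 ')': depth becomes 3
  Position 5 '(': depth becomes 4
  Position 6 '(': depth becomes 5
  Position 7 '(': depth becomes 6
  Position 8 '(': depth becomes 7
  Position 9 ')': depth becomes 6
  Position 10 ')': depth becomes 5
  Position 11 ')': depth becomes 4
  Position 12 ')': depth becomes 3
  Position 13 '(': depth becomes 4
  Position 14 '(': depth becomes 5
  Position 15 ')': depth becomes 4
  Position 16 '(': depth becomes 5
  Position 17 ')': depth becomes 4
  Position 18 ')': depth becomes 3
  Position 19 ')': depth becomes 2
  Position 20 ')': depth becomes 1
  Position 21 ')': depth becomes 0
Maximum depth reached: 7

7


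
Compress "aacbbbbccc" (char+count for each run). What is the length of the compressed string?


Input: aacbbbbccc
Runs:
  'a' x 2 => "a2"
  'c' x 1 => "c1"
  'b' x 4 => "b4"
  'c' x 3 => "c3"
Compressed: "a2c1b4c3"
Compressed length: 8

8


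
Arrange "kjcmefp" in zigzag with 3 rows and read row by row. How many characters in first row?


Zigzag "kjcmefp" into 3 rows:
Placing characters:
  'k' => row 0
  'j' => row 1
  'c' => row 2
  'm' => row 1
  'e' => row 0
  'f' => row 1
  'p' => row 2
Rows:
  Row 0: "ke"
  Row 1: "jmf"
  Row 2: "cp"
First row length: 2

2


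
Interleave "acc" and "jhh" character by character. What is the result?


Interleaving "acc" and "jhh":
  Position 0: 'a' from first, 'j' from second => "aj"
  Position 1: 'c' from first, 'h' from second => "ch"
  Position 2: 'c' from first, 'h' from second => "ch"
Result: ajchch

ajchch


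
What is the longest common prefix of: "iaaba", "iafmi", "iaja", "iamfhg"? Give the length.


Words: iaaba, iafmi, iaja, iamfhg
  Position 0: all 'i' => match
  Position 1: all 'a' => match
  Position 2: ('a', 'f', 'j', 'm') => mismatch, stop
LCP = "ia" (length 2)

2


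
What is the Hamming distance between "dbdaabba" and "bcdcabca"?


Comparing "dbdaabba" and "bcdcabca" position by position:
  Position 0: 'd' vs 'b' => differ
  Position 1: 'b' vs 'c' => differ
  Position 2: 'd' vs 'd' => same
  Position 3: 'a' vs 'c' => differ
  Position 4: 'a' vs 'a' => same
  Position 5: 'b' vs 'b' => same
  Position 6: 'b' vs 'c' => differ
  Position 7: 'a' vs 'a' => same
Total differences (Hamming distance): 4

4


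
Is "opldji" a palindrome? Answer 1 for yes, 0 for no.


Input: opldji
Reversed: ijdlpo
  Compare pos 0 ('o') with pos 5 ('i'): MISMATCH
  Compare pos 1 ('p') with pos 4 ('j'): MISMATCH
  Compare pos 2 ('l') with pos 3 ('d'): MISMATCH
Result: not a palindrome

0


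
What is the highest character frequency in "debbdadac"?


Input: debbdadac
Character counts:
  'a': 2
  'b': 2
  'c': 1
  'd': 3
  'e': 1
Maximum frequency: 3

3


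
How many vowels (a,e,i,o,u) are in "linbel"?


Input: linbel
Checking each character:
  'l' at position 0: consonant
  'i' at position 1: vowel (running total: 1)
  'n' at position 2: consonant
  'b' at position 3: consonant
  'e' at position 4: vowel (running total: 2)
  'l' at position 5: consonant
Total vowels: 2

2


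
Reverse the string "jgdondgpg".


Input: jgdondgpg
Reading characters right to left:
  Position 8: 'g'
  Position 7: 'p'
  Position 6: 'g'
  Position 5: 'd'
  Position 4: 'n'
  Position 3: 'o'
  Position 2: 'd'
  Position 1: 'g'
  Position 0: 'j'
Reversed: gpgdnodgj

gpgdnodgj


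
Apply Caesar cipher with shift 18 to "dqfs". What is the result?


Caesar cipher: shift "dqfs" by 18
  'd' (pos 3) + 18 = pos 21 = 'v'
  'q' (pos 16) + 18 = pos 8 = 'i'
  'f' (pos 5) + 18 = pos 23 = 'x'
  's' (pos 18) + 18 = pos 10 = 'k'
Result: vixk

vixk


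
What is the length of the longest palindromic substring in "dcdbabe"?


Input: "dcdbabe"
Checking substrings for palindromes:
  [0:3] "dcd" (len 3) => palindrome
  [3:6] "bab" (len 3) => palindrome
Longest palindromic substring: "dcd" with length 3

3


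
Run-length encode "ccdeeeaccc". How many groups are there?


Input: ccdeeeaccc
Scanning for consecutive runs:
  Group 1: 'c' x 2 (positions 0-1)
  Group 2: 'd' x 1 (positions 2-2)
  Group 3: 'e' x 3 (positions 3-5)
  Group 4: 'a' x 1 (positions 6-6)
  Group 5: 'c' x 3 (positions 7-9)
Total groups: 5

5


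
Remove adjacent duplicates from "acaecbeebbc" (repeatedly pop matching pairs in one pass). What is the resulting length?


Input: acaecbeebbc
Stack-based adjacent duplicate removal:
  Read 'a': push. Stack: a
  Read 'c': push. Stack: ac
  Read 'a': push. Stack: aca
  Read 'e': push. Stack: acae
  Read 'c': push. Stack: acaec
  Read 'b': push. Stack: acaecb
  Read 'e': push. Stack: acaecbe
  Read 'e': matches stack top 'e' => pop. Stack: acaecb
  Read 'b': matches stack top 'b' => pop. Stack: acaec
  Read 'b': push. Stack: acaecb
  Read 'c': push. Stack: acaecbc
Final stack: "acaecbc" (length 7)

7


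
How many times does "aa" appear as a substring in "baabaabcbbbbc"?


Searching for "aa" in "baabaabcbbbbc"
Scanning each position:
  Position 0: "ba" => no
  Position 1: "aa" => MATCH
  Position 2: "ab" => no
  Position 3: "ba" => no
  Position 4: "aa" => MATCH
  Position 5: "ab" => no
  Position 6: "bc" => no
  Position 7: "cb" => no
  Position 8: "bb" => no
  Position 9: "bb" => no
  Position 10: "bb" => no
  Position 11: "bc" => no
Total occurrences: 2

2


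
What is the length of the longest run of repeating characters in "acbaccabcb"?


Input: "acbaccabcb"
Scanning for longest run:
  Position 1 ('c'): new char, reset run to 1
  Position 2 ('b'): new char, reset run to 1
  Position 3 ('a'): new char, reset run to 1
  Position 4 ('c'): new char, reset run to 1
  Position 5 ('c'): continues run of 'c', length=2
  Position 6 ('a'): new char, reset run to 1
  Position 7 ('b'): new char, reset run to 1
  Position 8 ('c'): new char, reset run to 1
  Position 9 ('b'): new char, reset run to 1
Longest run: 'c' with length 2

2


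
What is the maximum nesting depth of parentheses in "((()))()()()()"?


Input: "((()))()()()()"
Tracking depth:
  Position 0 '(': depth becomes 1
  Position 1 '(': depth becomes 2
  Position 2 '(': depth becomes 3
  Position 3 ')': depth becomes 2
  Position 4 ')': depth becomes 1
  Position 5 ')': depth becomes 0
  Position 6 '(': depth becomes 1
  Position 7 ')': depth becomes 0
  Position 8 '(': depth becomes 1
  Position 9 ')': depth becomes 0
  Position 10 '(': depth becomes 1
  Position 11 ')': depth becomes 0
  Position 12 '(': depth becomes 1
  Position 13 ')': depth becomes 0
Maximum depth reached: 3

3


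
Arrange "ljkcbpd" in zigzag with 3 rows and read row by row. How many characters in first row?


Zigzag "ljkcbpd" into 3 rows:
Placing characters:
  'l' => row 0
  'j' => row 1
  'k' => row 2
  'c' => row 1
  'b' => row 0
  'p' => row 1
  'd' => row 2
Rows:
  Row 0: "lb"
  Row 1: "jcp"
  Row 2: "kd"
First row length: 2

2


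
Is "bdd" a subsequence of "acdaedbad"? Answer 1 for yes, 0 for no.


Check if "bdd" is a subsequence of "acdaedbad"
Greedy scan:
  Position 0 ('a'): no match needed
  Position 1 ('c'): no match needed
  Position 2 ('d'): no match needed
  Position 3 ('a'): no match needed
  Position 4 ('e'): no match needed
  Position 5 ('d'): no match needed
  Position 6 ('b'): matches sub[0] = 'b'
  Position 7 ('a'): no match needed
  Position 8 ('d'): matches sub[1] = 'd'
Only matched 2/3 characters => not a subsequence

0


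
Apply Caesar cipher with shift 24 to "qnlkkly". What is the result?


Caesar cipher: shift "qnlkkly" by 24
  'q' (pos 16) + 24 = pos 14 = 'o'
  'n' (pos 13) + 24 = pos 11 = 'l'
  'l' (pos 11) + 24 = pos 9 = 'j'
  'k' (pos 10) + 24 = pos 8 = 'i'
  'k' (pos 10) + 24 = pos 8 = 'i'
  'l' (pos 11) + 24 = pos 9 = 'j'
  'y' (pos 24) + 24 = pos 22 = 'w'
Result: oljiijw

oljiijw


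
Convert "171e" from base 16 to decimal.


Input: "171e" in base 16
Positional expansion:
  Digit '1' (value 1) x 16^3 = 4096
  Digit '7' (value 7) x 16^2 = 1792
  Digit '1' (value 1) x 16^1 = 16
  Digit 'e' (value 14) x 16^0 = 14
Sum = 5918

5918


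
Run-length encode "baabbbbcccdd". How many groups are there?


Input: baabbbbcccdd
Scanning for consecutive runs:
  Group 1: 'b' x 1 (positions 0-0)
  Group 2: 'a' x 2 (positions 1-2)
  Group 3: 'b' x 4 (positions 3-6)
  Group 4: 'c' x 3 (positions 7-9)
  Group 5: 'd' x 2 (positions 10-11)
Total groups: 5

5


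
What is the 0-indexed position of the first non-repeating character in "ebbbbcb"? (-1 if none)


Input: ebbbbcb
Character frequencies:
  'b': 5
  'c': 1
  'e': 1
Scanning left to right for freq == 1:
  Position 0 ('e'): unique! => answer = 0

0


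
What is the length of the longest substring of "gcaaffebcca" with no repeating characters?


Input: "gcaaffebcca"
Sliding window (track last position of each char):
  Position 0 ('g'): window [0,0] length 1 -- new best
  Position 1 ('c'): window [0,1] length 2 -- new best
  Position 2 ('a'): window [0,2] length 3 -- new best
  Position 3 ('a'): repeat (last at 2), move window start to 3
  Position 3 ('a'): window [3,3] length 1
  Position 4 ('f'): window [3,4] length 2
  Position 5 ('f'): repeat (last at 4), move window start to 5
  Position 5 ('f'): window [5,5] length 1
  Position 6 ('e'): window [5,6] length 2
  Position 7 ('b'): window [5,7] length 3
  Position 8 ('c'): window [5,8] length 4 -- new best
  Position 9 ('c'): repeat (last at 8), move window start to 9
  Position 9 ('c'): window [9,9] length 1
  Position 10 ('a'): window [9,10] length 2
Longest substring with no repeats: "febc" with length 4

4


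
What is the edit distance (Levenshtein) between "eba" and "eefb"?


Computing edit distance: "eba" -> "eefb"
DP table:
           e    e    f    b
      0    1    2    3    4
  e   1    0    1    2    3
  b   2    1    1    2    2
  a   3    2    2    2    3
Edit distance = dp[3][4] = 3

3


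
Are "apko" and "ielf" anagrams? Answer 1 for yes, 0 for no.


Strings: "apko", "ielf"
Sorted first:  akop
Sorted second: efil
Differ at position 0: 'a' vs 'e' => not anagrams

0


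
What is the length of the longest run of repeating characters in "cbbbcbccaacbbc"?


Input: "cbbbcbccaacbbc"
Scanning for longest run:
  Position 1 ('b'): new char, reset run to 1
  Position 2 ('b'): continues run of 'b', length=2
  Position 3 ('b'): continues run of 'b', length=3
  Position 4 ('c'): new char, reset run to 1
  Position 5 ('b'): new char, reset run to 1
  Position 6 ('c'): new char, reset run to 1
  Position 7 ('c'): continues run of 'c', length=2
  Position 8 ('a'): new char, reset run to 1
  Position 9 ('a'): continues run of 'a', length=2
  Position 10 ('c'): new char, reset run to 1
  Position 11 ('b'): new char, reset run to 1
  Position 12 ('b'): continues run of 'b', length=2
  Position 13 ('c'): new char, reset run to 1
Longest run: 'b' with length 3

3


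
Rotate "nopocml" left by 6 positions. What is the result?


Input: "nopocml", rotate left by 6
First 6 characters: "nopocm"
Remaining characters: "l"
Concatenate remaining + first: "l" + "nopocm" = "lnopocm"

lnopocm


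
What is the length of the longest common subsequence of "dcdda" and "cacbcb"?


LCS of "dcdda" and "cacbcb"
DP table:
           c    a    c    b    c    b
      0    0    0    0    0    0    0
  d   0    0    0    0    0    0    0
  c   0    1    1    1    1    1    1
  d   0    1    1    1    1    1    1
  d   0    1    1    1    1    1    1
  a   0    1    2    2    2    2    2
LCS length = dp[5][6] = 2

2


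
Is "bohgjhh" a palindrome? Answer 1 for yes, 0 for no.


Input: bohgjhh
Reversed: hhjghob
  Compare pos 0 ('b') with pos 6 ('h'): MISMATCH
  Compare pos 1 ('o') with pos 5 ('h'): MISMATCH
  Compare pos 2 ('h') with pos 4 ('j'): MISMATCH
Result: not a palindrome

0


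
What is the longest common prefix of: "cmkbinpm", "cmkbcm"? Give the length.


Words: cmkbinpm, cmkbcm
  Position 0: all 'c' => match
  Position 1: all 'm' => match
  Position 2: all 'k' => match
  Position 3: all 'b' => match
  Position 4: ('i', 'c') => mismatch, stop
LCP = "cmkb" (length 4)

4


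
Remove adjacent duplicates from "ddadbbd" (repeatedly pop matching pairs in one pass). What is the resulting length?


Input: ddadbbd
Stack-based adjacent duplicate removal:
  Read 'd': push. Stack: d
  Read 'd': matches stack top 'd' => pop. Stack: (empty)
  Read 'a': push. Stack: a
  Read 'd': push. Stack: ad
  Read 'b': push. Stack: adb
  Read 'b': matches stack top 'b' => pop. Stack: ad
  Read 'd': matches stack top 'd' => pop. Stack: a
Final stack: "a" (length 1)

1


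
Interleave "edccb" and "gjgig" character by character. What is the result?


Interleaving "edccb" and "gjgig":
  Position 0: 'e' from first, 'g' from second => "eg"
  Position 1: 'd' from first, 'j' from second => "dj"
  Position 2: 'c' from first, 'g' from second => "cg"
  Position 3: 'c' from first, 'i' from second => "ci"
  Position 4: 'b' from first, 'g' from second => "bg"
Result: egdjcgcibg

egdjcgcibg


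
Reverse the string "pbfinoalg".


Input: pbfinoalg
Reading characters right to left:
  Position 8: 'g'
  Position 7: 'l'
  Position 6: 'a'
  Position 5: 'o'
  Position 4: 'n'
  Position 3: 'i'
  Position 2: 'f'
  Position 1: 'b'
  Position 0: 'p'
Reversed: glaonifbp

glaonifbp


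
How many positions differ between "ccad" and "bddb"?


Comparing "ccad" and "bddb" position by position:
  Position 0: 'c' vs 'b' => DIFFER
  Position 1: 'c' vs 'd' => DIFFER
  Position 2: 'a' vs 'd' => DIFFER
  Position 3: 'd' vs 'b' => DIFFER
Positions that differ: 4

4


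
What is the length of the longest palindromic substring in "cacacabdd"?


Input: "cacacabdd"
Checking substrings for palindromes:
  [0:5] "cacac" (len 5) => palindrome
  [1:6] "acaca" (len 5) => palindrome
  [0:3] "cac" (len 3) => palindrome
  [1:4] "aca" (len 3) => palindrome
  [2:5] "cac" (len 3) => palindrome
  [3:6] "aca" (len 3) => palindrome
Longest palindromic substring: "cacac" with length 5

5
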